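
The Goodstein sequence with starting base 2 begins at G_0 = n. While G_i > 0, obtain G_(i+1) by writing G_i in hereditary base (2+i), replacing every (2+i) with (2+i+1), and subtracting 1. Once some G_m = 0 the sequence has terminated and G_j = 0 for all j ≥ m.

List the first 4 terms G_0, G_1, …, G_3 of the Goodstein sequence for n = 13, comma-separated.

13 —HB2→ 2^(2 + 1) + 2^2 + 1 —bump→ 3^(3 + 1) + 3^3 + 1 = 109 —(−1)→ 108
108 —HB3→ 3^(3 + 1) + 3^3 —bump→ 4^(4 + 1) + 4^4 = 1280 —(−1)→ 1279
1279 —HB4→ 4^(4 + 1) + 3·4^3 + 3·4^2 + 3·4 + 3 —bump→ 5^(5 + 1) + 3·5^3 + 3·5^2 + 3·5 + 3 = 16093 —(−1)→ 16092

13, 108, 1279, 16092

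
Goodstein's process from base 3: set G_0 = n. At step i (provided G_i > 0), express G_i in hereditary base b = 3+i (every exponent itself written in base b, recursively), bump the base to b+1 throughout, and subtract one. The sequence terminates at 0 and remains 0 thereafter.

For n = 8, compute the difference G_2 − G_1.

1

G_0=8  [base 3] 2·3 + 2  →[3↦4]→  2·4 + 2 = 10  −1 ⇒ G_1=9
G_1=9  [base 4] 2·4 + 1  →[4↦5]→  2·5 + 1 = 11  −1 ⇒ G_2=10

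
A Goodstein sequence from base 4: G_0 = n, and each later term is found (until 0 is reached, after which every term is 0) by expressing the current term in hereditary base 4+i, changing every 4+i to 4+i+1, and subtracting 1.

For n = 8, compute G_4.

9

base 4: 8 = 2·4; at 5: 2·5 = 10; next = 9
base 5: 9 = 5 + 4; at 6: 6 + 4 = 10; next = 9
base 6: 9 = 6 + 3; at 7: 7 + 3 = 10; next = 9
base 7: 9 = 7 + 2; at 8: 8 + 2 = 10; next = 9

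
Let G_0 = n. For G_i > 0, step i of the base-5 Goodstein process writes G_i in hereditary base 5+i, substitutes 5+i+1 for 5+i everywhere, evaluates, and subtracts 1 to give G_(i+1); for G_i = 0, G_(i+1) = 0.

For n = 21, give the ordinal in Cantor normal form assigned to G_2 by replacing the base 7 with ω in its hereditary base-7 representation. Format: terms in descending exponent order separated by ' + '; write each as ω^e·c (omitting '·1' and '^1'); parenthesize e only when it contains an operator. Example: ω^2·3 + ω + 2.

ω·3 + 6

(0) 21|_5 = 4·5 + 1 ↦ 4·6 + 1|_6 = 25 ⇒ 24
(1) 24|_6 = 4·6 ↦ 4·7|_7 = 28 ⇒ 27
(2) 27|_7 = 3·7 + 6 ↦ 3·8 + 6|_8 = 30 ⇒ 29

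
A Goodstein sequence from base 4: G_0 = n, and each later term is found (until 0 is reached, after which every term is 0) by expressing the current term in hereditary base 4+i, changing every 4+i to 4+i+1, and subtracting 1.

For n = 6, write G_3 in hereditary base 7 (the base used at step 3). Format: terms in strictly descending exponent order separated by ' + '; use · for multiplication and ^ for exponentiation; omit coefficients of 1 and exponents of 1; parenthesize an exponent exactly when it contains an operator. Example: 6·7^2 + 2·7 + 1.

6

6 —HB4→ 4 + 2 —bump→ 5 + 2 = 7 —(−1)→ 6
6 —HB5→ 5 + 1 —bump→ 6 + 1 = 7 —(−1)→ 6
6 —HB6→ 6 —bump→ 7 = 7 —(−1)→ 6
6 —HB7→ 6 —bump→ 6 = 6 —(−1)→ 5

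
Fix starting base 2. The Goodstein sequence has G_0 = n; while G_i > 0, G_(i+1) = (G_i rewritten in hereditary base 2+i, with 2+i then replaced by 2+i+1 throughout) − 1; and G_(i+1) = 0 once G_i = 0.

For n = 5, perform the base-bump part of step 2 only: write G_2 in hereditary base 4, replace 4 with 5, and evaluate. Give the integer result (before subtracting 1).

468

[0] 5 ≡ 2^2 + 1 (base 2). Lift 3: 28. −1: 27.
[1] 27 ≡ 3^3 (base 3). Lift 4: 256. −1: 255.
[2] 255 ≡ 3·4^3 + 3·4^2 + 3·4 + 3 (base 4). Lift 5: 468. −1: 467.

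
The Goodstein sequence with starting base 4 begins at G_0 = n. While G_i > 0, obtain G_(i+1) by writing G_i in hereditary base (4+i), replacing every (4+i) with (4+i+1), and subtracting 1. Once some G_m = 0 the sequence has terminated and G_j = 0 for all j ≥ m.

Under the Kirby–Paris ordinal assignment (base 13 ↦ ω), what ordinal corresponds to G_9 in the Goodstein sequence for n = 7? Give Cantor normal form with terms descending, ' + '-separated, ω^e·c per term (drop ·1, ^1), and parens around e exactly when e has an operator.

(0) 7|_4 = 4 + 3 ↦ 5 + 3|_5 = 8 ⇒ 7
(1) 7|_5 = 5 + 2 ↦ 6 + 2|_6 = 8 ⇒ 7
(2) 7|_6 = 6 + 1 ↦ 7 + 1|_7 = 8 ⇒ 7
(3) 7|_7 = 7 ↦ 8|_8 = 8 ⇒ 7
(4) 7|_8 = 7 ↦ 7|_9 = 7 ⇒ 6
(5) 6|_9 = 6 ↦ 6|_10 = 6 ⇒ 5
(6) 5|_10 = 5 ↦ 5|_11 = 5 ⇒ 4
(7) 4|_11 = 4 ↦ 4|_12 = 4 ⇒ 3
(8) 3|_12 = 3 ↦ 3|_13 = 3 ⇒ 2

2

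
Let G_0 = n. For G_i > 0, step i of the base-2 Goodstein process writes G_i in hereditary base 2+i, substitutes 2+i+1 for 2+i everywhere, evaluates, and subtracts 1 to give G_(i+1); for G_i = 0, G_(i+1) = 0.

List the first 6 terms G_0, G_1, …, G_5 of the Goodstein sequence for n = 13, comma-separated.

G_0=13  [base 2] 2^(2 + 1) + 2^2 + 1  →[2↦3]→  3^(3 + 1) + 3^3 + 1 = 109  −1 ⇒ G_1=108
G_1=108  [base 3] 3^(3 + 1) + 3^3  →[3↦4]→  4^(4 + 1) + 4^4 = 1280  −1 ⇒ G_2=1279
G_2=1279  [base 4] 4^(4 + 1) + 3·4^3 + 3·4^2 + 3·4 + 3  →[4↦5]→  5^(5 + 1) + 3·5^3 + 3·5^2 + 3·5 + 3 = 16093  −1 ⇒ G_3=16092
G_3=16092  [base 5] 5^(5 + 1) + 3·5^3 + 3·5^2 + 3·5 + 2  →[5↦6]→  6^(6 + 1) + 3·6^3 + 3·6^2 + 3·6 + 2 = 280712  −1 ⇒ G_4=280711
G_4=280711  [base 6] 6^(6 + 1) + 3·6^3 + 3·6^2 + 3·6 + 1  →[6↦7]→  7^(7 + 1) + 3·7^3 + 3·7^2 + 3·7 + 1 = 5765999  −1 ⇒ G_5=5765998

13, 108, 1279, 16092, 280711, 5765998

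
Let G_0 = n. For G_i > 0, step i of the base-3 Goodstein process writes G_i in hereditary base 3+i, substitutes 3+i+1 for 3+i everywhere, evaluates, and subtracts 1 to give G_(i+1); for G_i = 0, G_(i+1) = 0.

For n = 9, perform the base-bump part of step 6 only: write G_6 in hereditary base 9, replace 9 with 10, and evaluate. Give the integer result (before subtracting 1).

26

G_0 = 9. HB_3(9) = 3^2. Bump = 16. G_1 = 15.
G_1 = 15. HB_4(15) = 3·4 + 3. Bump = 18. G_2 = 17.
G_2 = 17. HB_5(17) = 3·5 + 2. Bump = 20. G_3 = 19.
G_3 = 19. HB_6(19) = 3·6 + 1. Bump = 22. G_4 = 21.
G_4 = 21. HB_7(21) = 3·7. Bump = 24. G_5 = 23.
G_5 = 23. HB_8(23) = 2·8 + 7. Bump = 25. G_6 = 24.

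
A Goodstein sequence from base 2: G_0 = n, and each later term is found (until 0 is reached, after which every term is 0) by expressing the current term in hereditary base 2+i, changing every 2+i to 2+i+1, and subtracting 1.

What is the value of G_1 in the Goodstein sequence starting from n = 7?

step 0: 7 = 2^2 + 2 + 1; sub 3 for 2: 3^3 + 3 + 1; = 31; G_1 = 31−1 = 30
step 1: 30 = 3^3 + 3; sub 4 for 3: 4^4 + 4; = 260; G_2 = 260−1 = 259

30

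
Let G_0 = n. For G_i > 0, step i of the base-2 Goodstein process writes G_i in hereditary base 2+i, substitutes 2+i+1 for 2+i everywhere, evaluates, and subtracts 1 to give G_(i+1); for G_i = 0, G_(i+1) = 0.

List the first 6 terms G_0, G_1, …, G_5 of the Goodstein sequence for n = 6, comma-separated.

step 0: 6 = 2^2 + 2; sub 3 for 2: 3^3 + 3; = 30; G_1 = 30−1 = 29
step 1: 29 = 3^3 + 2; sub 4 for 3: 4^4 + 2; = 258; G_2 = 258−1 = 257
step 2: 257 = 4^4 + 1; sub 5 for 4: 5^5 + 1; = 3126; G_3 = 3126−1 = 3125
step 3: 3125 = 5^5; sub 6 for 5: 6^6; = 46656; G_4 = 46656−1 = 46655
step 4: 46655 = 5·6^5 + 5·6^4 + 5·6^3 + 5·6^2 + 5·6 + 5; sub 7 for 6: 5·7^5 + 5·7^4 + 5·7^3 + 5·7^2 + 5·7 + 5; = 98040; G_5 = 98040−1 = 98039

6, 29, 257, 3125, 46655, 98039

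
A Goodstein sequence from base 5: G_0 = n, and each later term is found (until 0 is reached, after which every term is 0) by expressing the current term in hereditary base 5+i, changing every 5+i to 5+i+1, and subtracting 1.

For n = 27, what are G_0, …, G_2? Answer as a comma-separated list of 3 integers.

base 5: 27 = 5^2 + 2; at 6: 6^2 + 2 = 38; next = 37
base 6: 37 = 6^2 + 1; at 7: 7^2 + 1 = 50; next = 49

27, 37, 49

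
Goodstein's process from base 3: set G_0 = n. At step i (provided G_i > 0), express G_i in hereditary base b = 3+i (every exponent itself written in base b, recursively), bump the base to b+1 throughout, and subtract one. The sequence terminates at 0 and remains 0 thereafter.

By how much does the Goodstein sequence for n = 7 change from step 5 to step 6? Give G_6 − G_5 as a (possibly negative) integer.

0

step 0: 7 = 2·3 + 1; sub 4 for 3: 2·4 + 1; = 9; G_1 = 9−1 = 8
step 1: 8 = 2·4; sub 5 for 4: 2·5; = 10; G_2 = 10−1 = 9
step 2: 9 = 5 + 4; sub 6 for 5: 6 + 4; = 10; G_3 = 10−1 = 9
step 3: 9 = 6 + 3; sub 7 for 6: 7 + 3; = 10; G_4 = 10−1 = 9
step 4: 9 = 7 + 2; sub 8 for 7: 8 + 2; = 10; G_5 = 10−1 = 9
step 5: 9 = 8 + 1; sub 9 for 8: 9 + 1; = 10; G_6 = 10−1 = 9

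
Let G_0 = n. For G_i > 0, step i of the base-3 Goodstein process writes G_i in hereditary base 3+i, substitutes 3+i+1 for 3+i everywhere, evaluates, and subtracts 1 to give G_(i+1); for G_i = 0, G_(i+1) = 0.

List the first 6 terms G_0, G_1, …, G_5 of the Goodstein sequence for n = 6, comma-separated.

6, 7, 7, 7, 7, 7

G_0 = 6. HB_3(6) = 2·3. Bump = 8. G_1 = 7.
G_1 = 7. HB_4(7) = 4 + 3. Bump = 8. G_2 = 7.
G_2 = 7. HB_5(7) = 5 + 2. Bump = 8. G_3 = 7.
G_3 = 7. HB_6(7) = 6 + 1. Bump = 8. G_4 = 7.
G_4 = 7. HB_7(7) = 7. Bump = 8. G_5 = 7.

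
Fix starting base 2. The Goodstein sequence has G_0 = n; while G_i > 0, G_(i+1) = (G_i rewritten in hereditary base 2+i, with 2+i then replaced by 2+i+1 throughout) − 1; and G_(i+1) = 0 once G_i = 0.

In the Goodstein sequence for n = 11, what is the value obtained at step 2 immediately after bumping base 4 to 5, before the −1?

11 —HB2→ 2^(2 + 1) + 2 + 1 —bump→ 3^(3 + 1) + 3 + 1 = 85 —(−1)→ 84
84 —HB3→ 3^(3 + 1) + 3 —bump→ 4^(4 + 1) + 4 = 1028 —(−1)→ 1027

15628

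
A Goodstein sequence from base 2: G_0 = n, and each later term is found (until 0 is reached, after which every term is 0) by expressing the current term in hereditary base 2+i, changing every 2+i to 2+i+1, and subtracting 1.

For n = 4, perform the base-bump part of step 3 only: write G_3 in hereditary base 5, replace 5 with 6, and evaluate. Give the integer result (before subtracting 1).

i=0: 4 = 2^2 (b=2); 2→3: 3^3 = 27; 27−1 = 26
i=1: 26 = 2·3^2 + 2·3 + 2 (b=3); 3→4: 2·4^2 + 2·4 + 2 = 42; 42−1 = 41
i=2: 41 = 2·4^2 + 2·4 + 1 (b=4); 4→5: 2·5^2 + 2·5 + 1 = 61; 61−1 = 60
i=3: 60 = 2·5^2 + 2·5 (b=5); 5→6: 2·6^2 + 2·6 = 84; 84−1 = 83

84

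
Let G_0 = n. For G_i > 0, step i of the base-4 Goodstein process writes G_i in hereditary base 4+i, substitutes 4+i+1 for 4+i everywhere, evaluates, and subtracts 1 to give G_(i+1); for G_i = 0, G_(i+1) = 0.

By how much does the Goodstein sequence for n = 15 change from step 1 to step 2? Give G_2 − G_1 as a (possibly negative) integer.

2

[0] 15 ≡ 3·4 + 3 (base 4). Lift 5: 18. −1: 17.
[1] 17 ≡ 3·5 + 2 (base 5). Lift 6: 20. −1: 19.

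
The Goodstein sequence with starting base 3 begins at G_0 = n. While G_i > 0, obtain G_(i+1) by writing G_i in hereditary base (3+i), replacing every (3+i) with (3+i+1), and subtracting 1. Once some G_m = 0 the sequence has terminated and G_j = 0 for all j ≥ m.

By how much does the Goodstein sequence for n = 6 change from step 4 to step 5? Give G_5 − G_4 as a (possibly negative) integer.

0

G_0 = 6. HB_3(6) = 2·3. Bump = 8. G_1 = 7.
G_1 = 7. HB_4(7) = 4 + 3. Bump = 8. G_2 = 7.
G_2 = 7. HB_5(7) = 5 + 2. Bump = 8. G_3 = 7.
G_3 = 7. HB_6(7) = 6 + 1. Bump = 8. G_4 = 7.
G_4 = 7. HB_7(7) = 7. Bump = 8. G_5 = 7.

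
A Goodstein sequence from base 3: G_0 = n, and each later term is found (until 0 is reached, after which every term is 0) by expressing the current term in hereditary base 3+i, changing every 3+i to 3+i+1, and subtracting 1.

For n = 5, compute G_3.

5 —HB3→ 3 + 2 —bump→ 4 + 2 = 6 —(−1)→ 5
5 —HB4→ 4 + 1 —bump→ 5 + 1 = 6 —(−1)→ 5
5 —HB5→ 5 —bump→ 6 = 6 —(−1)→ 5

5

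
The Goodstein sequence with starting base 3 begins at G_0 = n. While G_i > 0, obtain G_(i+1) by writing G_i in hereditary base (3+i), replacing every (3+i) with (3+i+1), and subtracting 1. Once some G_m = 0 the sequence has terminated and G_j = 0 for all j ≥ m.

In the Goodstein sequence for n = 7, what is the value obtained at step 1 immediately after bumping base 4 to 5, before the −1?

10

(0) 7|_3 = 2·3 + 1 ↦ 2·4 + 1|_4 = 9 ⇒ 8
(1) 8|_4 = 2·4 ↦ 2·5|_5 = 10 ⇒ 9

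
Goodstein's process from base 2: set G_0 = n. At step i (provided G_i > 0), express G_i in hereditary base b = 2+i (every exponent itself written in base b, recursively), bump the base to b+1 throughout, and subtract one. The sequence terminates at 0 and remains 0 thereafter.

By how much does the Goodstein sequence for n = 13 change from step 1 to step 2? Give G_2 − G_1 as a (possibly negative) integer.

1171

13 —HB2→ 2^(2 + 1) + 2^2 + 1 —bump→ 3^(3 + 1) + 3^3 + 1 = 109 —(−1)→ 108
108 —HB3→ 3^(3 + 1) + 3^3 —bump→ 4^(4 + 1) + 4^4 = 1280 —(−1)→ 1279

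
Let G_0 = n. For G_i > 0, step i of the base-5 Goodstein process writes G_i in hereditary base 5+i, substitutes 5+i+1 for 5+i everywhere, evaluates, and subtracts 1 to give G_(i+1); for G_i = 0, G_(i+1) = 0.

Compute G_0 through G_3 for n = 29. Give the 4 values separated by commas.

29, 39, 51, 65

[0] 29 ≡ 5^2 + 4 (base 5). Lift 6: 40. −1: 39.
[1] 39 ≡ 6^2 + 3 (base 6). Lift 7: 52. −1: 51.
[2] 51 ≡ 7^2 + 2 (base 7). Lift 8: 66. −1: 65.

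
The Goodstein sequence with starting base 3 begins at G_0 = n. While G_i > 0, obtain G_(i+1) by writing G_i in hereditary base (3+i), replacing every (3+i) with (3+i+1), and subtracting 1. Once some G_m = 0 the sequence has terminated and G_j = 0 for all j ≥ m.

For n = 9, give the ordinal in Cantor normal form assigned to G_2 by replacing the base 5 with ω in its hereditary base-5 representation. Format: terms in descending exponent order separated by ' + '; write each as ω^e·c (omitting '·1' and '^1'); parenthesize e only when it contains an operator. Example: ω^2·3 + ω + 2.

ω·3 + 2

9 —HB3→ 3^2 —bump→ 4^2 = 16 —(−1)→ 15
15 —HB4→ 3·4 + 3 —bump→ 3·5 + 3 = 18 —(−1)→ 17
17 —HB5→ 3·5 + 2 —bump→ 3·6 + 2 = 20 —(−1)→ 19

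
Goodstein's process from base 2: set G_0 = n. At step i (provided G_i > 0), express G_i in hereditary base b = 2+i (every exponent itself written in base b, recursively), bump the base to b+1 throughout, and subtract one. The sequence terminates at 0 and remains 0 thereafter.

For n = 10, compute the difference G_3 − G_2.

14600

(0) 10|_2 = 2^(2 + 1) + 2 ↦ 3^(3 + 1) + 3|_3 = 84 ⇒ 83
(1) 83|_3 = 3^(3 + 1) + 2 ↦ 4^(4 + 1) + 2|_4 = 1026 ⇒ 1025
(2) 1025|_4 = 4^(4 + 1) + 1 ↦ 5^(5 + 1) + 1|_5 = 15626 ⇒ 15625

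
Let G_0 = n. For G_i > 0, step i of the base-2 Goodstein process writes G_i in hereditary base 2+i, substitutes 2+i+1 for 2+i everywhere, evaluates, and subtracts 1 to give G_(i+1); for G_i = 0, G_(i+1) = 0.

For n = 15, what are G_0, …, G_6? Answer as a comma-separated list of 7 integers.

step 0: 15 = 2^(2 + 1) + 2^2 + 2 + 1; sub 3 for 2: 3^(3 + 1) + 3^3 + 3 + 1; = 112; G_1 = 112−1 = 111
step 1: 111 = 3^(3 + 1) + 3^3 + 3; sub 4 for 3: 4^(4 + 1) + 4^4 + 4; = 1284; G_2 = 1284−1 = 1283
step 2: 1283 = 4^(4 + 1) + 4^4 + 3; sub 5 for 4: 5^(5 + 1) + 5^5 + 3; = 18753; G_3 = 18753−1 = 18752
step 3: 18752 = 5^(5 + 1) + 5^5 + 2; sub 6 for 5: 6^(6 + 1) + 6^6 + 2; = 326594; G_4 = 326594−1 = 326593
step 4: 326593 = 6^(6 + 1) + 6^6 + 1; sub 7 for 6: 7^(7 + 1) + 7^7 + 1; = 6588345; G_5 = 6588345−1 = 6588344
step 5: 6588344 = 7^(7 + 1) + 7^7; sub 8 for 7: 8^(8 + 1) + 8^8; = 150994944; G_6 = 150994944−1 = 150994943

15, 111, 1283, 18752, 326593, 6588344, 150994943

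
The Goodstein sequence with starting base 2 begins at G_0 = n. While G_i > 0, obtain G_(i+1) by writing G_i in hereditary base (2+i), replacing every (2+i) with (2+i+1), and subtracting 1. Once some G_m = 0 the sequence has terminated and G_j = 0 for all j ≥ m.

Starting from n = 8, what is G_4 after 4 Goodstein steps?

93395

[0] 8 ≡ 2^(2 + 1) (base 2). Lift 3: 81. −1: 80.
[1] 80 ≡ 2·3^3 + 2·3^2 + 2·3 + 2 (base 3). Lift 4: 554. −1: 553.
[2] 553 ≡ 2·4^4 + 2·4^2 + 2·4 + 1 (base 4). Lift 5: 6311. −1: 6310.
[3] 6310 ≡ 2·5^5 + 2·5^2 + 2·5 (base 5). Lift 6: 93396. −1: 93395.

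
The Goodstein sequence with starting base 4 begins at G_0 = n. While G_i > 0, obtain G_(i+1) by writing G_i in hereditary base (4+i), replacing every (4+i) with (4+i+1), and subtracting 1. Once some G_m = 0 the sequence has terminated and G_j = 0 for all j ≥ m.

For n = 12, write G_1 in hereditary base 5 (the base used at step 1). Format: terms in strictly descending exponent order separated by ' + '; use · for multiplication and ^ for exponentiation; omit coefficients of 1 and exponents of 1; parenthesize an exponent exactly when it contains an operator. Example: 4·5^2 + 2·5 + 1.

2·5 + 4

12 —HB4→ 3·4 —bump→ 3·5 = 15 —(−1)→ 14
14 —HB5→ 2·5 + 4 —bump→ 2·6 + 4 = 16 —(−1)→ 15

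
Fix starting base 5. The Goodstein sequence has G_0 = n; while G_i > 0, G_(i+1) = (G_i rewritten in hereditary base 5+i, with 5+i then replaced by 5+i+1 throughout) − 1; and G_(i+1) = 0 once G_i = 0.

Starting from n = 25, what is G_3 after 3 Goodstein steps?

43

i=0: 25 = 5^2 (b=5); 5→6: 6^2 = 36; 36−1 = 35
i=1: 35 = 5·6 + 5 (b=6); 6→7: 5·7 + 5 = 40; 40−1 = 39
i=2: 39 = 5·7 + 4 (b=7); 7→8: 5·8 + 4 = 44; 44−1 = 43
i=3: 43 = 5·8 + 3 (b=8); 8→9: 5·9 + 3 = 48; 48−1 = 47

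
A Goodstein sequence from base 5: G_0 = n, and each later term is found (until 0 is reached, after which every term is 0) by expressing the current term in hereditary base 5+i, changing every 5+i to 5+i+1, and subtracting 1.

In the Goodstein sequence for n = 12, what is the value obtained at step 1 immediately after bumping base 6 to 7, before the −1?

(0) 12|_5 = 2·5 + 2 ↦ 2·6 + 2|_6 = 14 ⇒ 13
(1) 13|_6 = 2·6 + 1 ↦ 2·7 + 1|_7 = 15 ⇒ 14

15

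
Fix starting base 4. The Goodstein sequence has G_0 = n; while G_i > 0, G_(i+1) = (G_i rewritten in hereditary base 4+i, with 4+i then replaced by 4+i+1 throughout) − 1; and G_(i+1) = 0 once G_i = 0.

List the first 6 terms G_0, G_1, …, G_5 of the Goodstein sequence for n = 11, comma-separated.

11 —HB4→ 2·4 + 3 —bump→ 2·5 + 3 = 13 —(−1)→ 12
12 —HB5→ 2·5 + 2 —bump→ 2·6 + 2 = 14 —(−1)→ 13
13 —HB6→ 2·6 + 1 —bump→ 2·7 + 1 = 15 —(−1)→ 14
14 —HB7→ 2·7 —bump→ 2·8 = 16 —(−1)→ 15
15 —HB8→ 8 + 7 —bump→ 9 + 7 = 16 —(−1)→ 15

11, 12, 13, 14, 15, 15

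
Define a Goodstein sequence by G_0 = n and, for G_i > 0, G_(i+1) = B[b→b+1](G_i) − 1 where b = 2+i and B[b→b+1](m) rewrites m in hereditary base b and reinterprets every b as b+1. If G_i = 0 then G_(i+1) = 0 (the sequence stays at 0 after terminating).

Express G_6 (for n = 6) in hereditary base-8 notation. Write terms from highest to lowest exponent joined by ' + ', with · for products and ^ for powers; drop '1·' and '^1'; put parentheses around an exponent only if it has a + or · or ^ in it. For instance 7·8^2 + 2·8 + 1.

step 0: 6 = 2^2 + 2; sub 3 for 2: 3^3 + 3; = 30; G_1 = 30−1 = 29
step 1: 29 = 3^3 + 2; sub 4 for 3: 4^4 + 2; = 258; G_2 = 258−1 = 257
step 2: 257 = 4^4 + 1; sub 5 for 4: 5^5 + 1; = 3126; G_3 = 3126−1 = 3125
step 3: 3125 = 5^5; sub 6 for 5: 6^6; = 46656; G_4 = 46656−1 = 46655
step 4: 46655 = 5·6^5 + 5·6^4 + 5·6^3 + 5·6^2 + 5·6 + 5; sub 7 for 6: 5·7^5 + 5·7^4 + 5·7^3 + 5·7^2 + 5·7 + 5; = 98040; G_5 = 98040−1 = 98039
step 5: 98039 = 5·7^5 + 5·7^4 + 5·7^3 + 5·7^2 + 5·7 + 4; sub 8 for 7: 5·8^5 + 5·8^4 + 5·8^3 + 5·8^2 + 5·8 + 4; = 187244; G_6 = 187244−1 = 187243

5·8^5 + 5·8^4 + 5·8^3 + 5·8^2 + 5·8 + 3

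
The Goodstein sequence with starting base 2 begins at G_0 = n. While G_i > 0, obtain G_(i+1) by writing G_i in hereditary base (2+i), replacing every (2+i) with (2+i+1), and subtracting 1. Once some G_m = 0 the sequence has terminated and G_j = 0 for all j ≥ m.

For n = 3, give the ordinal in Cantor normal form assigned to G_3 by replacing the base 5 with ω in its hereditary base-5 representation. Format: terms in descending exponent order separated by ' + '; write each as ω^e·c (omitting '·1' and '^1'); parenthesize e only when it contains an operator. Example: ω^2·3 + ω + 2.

2

i=0: 3 = 2 + 1 (b=2); 2→3: 3 + 1 = 4; 4−1 = 3
i=1: 3 = 3 (b=3); 3→4: 4 = 4; 4−1 = 3
i=2: 3 = 3 (b=4); 4→5: 3 = 3; 3−1 = 2
i=3: 2 = 2 (b=5); 5→6: 2 = 2; 2−1 = 1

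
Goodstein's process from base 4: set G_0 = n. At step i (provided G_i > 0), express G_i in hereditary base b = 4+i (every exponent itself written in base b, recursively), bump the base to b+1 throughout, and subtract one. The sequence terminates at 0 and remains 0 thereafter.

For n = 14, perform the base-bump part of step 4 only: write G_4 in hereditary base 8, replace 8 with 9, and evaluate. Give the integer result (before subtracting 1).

step 0: 14 = 3·4 + 2; sub 5 for 4: 3·5 + 2; = 17; G_1 = 17−1 = 16
step 1: 16 = 3·5 + 1; sub 6 for 5: 3·6 + 1; = 19; G_2 = 19−1 = 18
step 2: 18 = 3·6; sub 7 for 6: 3·7; = 21; G_3 = 21−1 = 20
step 3: 20 = 2·7 + 6; sub 8 for 7: 2·8 + 6; = 22; G_4 = 22−1 = 21
step 4: 21 = 2·8 + 5; sub 9 for 8: 2·9 + 5; = 23; G_5 = 23−1 = 22

23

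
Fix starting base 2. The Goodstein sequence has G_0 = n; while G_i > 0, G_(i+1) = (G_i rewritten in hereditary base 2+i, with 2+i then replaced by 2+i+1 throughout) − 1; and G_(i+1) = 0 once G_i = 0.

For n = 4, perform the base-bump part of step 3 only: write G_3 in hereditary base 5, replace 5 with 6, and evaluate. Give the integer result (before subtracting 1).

84

(0) 4|_2 = 2^2 ↦ 3^3|_3 = 27 ⇒ 26
(1) 26|_3 = 2·3^2 + 2·3 + 2 ↦ 2·4^2 + 2·4 + 2|_4 = 42 ⇒ 41
(2) 41|_4 = 2·4^2 + 2·4 + 1 ↦ 2·5^2 + 2·5 + 1|_5 = 61 ⇒ 60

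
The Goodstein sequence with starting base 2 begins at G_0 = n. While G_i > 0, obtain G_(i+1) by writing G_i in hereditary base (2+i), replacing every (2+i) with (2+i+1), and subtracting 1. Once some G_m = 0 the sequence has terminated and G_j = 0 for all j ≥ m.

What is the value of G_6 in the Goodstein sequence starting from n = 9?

50333399

9 —HB2→ 2^(2 + 1) + 1 —bump→ 3^(3 + 1) + 1 = 82 —(−1)→ 81
81 —HB3→ 3^(3 + 1) —bump→ 4^(4 + 1) = 1024 —(−1)→ 1023
1023 —HB4→ 3·4^4 + 3·4^3 + 3·4^2 + 3·4 + 3 —bump→ 3·5^5 + 3·5^3 + 3·5^2 + 3·5 + 3 = 9843 —(−1)→ 9842
9842 —HB5→ 3·5^5 + 3·5^3 + 3·5^2 + 3·5 + 2 —bump→ 3·6^6 + 3·6^3 + 3·6^2 + 3·6 + 2 = 140744 —(−1)→ 140743
140743 —HB6→ 3·6^6 + 3·6^3 + 3·6^2 + 3·6 + 1 —bump→ 3·7^7 + 3·7^3 + 3·7^2 + 3·7 + 1 = 2471827 —(−1)→ 2471826
2471826 —HB7→ 3·7^7 + 3·7^3 + 3·7^2 + 3·7 —bump→ 3·8^8 + 3·8^3 + 3·8^2 + 3·8 = 50333400 —(−1)→ 50333399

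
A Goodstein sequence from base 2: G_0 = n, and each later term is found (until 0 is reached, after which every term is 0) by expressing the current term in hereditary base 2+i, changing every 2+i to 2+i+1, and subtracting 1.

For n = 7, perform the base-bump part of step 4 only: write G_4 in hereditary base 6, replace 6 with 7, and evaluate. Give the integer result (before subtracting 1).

823544

7 —HB2→ 2^2 + 2 + 1 —bump→ 3^3 + 3 + 1 = 31 —(−1)→ 30
30 —HB3→ 3^3 + 3 —bump→ 4^4 + 4 = 260 —(−1)→ 259
259 —HB4→ 4^4 + 3 —bump→ 5^5 + 3 = 3128 —(−1)→ 3127
3127 —HB5→ 5^5 + 2 —bump→ 6^6 + 2 = 46658 —(−1)→ 46657
46657 —HB6→ 6^6 + 1 —bump→ 7^7 + 1 = 823544 —(−1)→ 823543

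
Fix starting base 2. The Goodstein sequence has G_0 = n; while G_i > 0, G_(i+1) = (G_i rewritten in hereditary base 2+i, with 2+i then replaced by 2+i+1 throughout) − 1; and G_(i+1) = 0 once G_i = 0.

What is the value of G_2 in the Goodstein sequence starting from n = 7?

i=0: 7 = 2^2 + 2 + 1 (b=2); 2→3: 3^3 + 3 + 1 = 31; 31−1 = 30
i=1: 30 = 3^3 + 3 (b=3); 3→4: 4^4 + 4 = 260; 260−1 = 259

259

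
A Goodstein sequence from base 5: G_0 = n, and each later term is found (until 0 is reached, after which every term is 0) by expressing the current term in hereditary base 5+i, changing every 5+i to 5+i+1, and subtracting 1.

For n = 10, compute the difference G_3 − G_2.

(0) 10|_5 = 2·5 ↦ 2·6|_6 = 12 ⇒ 11
(1) 11|_6 = 6 + 5 ↦ 7 + 5|_7 = 12 ⇒ 11
(2) 11|_7 = 7 + 4 ↦ 8 + 4|_8 = 12 ⇒ 11

0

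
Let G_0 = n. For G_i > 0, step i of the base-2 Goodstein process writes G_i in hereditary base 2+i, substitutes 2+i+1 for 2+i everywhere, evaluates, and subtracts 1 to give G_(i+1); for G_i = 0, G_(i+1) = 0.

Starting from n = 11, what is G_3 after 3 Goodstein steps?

15627

base 2: 11 = 2^(2 + 1) + 2 + 1; at 3: 3^(3 + 1) + 3 + 1 = 85; next = 84
base 3: 84 = 3^(3 + 1) + 3; at 4: 4^(4 + 1) + 4 = 1028; next = 1027
base 4: 1027 = 4^(4 + 1) + 3; at 5: 5^(5 + 1) + 3 = 15628; next = 15627
base 5: 15627 = 5^(5 + 1) + 2; at 6: 6^(6 + 1) + 2 = 279938; next = 279937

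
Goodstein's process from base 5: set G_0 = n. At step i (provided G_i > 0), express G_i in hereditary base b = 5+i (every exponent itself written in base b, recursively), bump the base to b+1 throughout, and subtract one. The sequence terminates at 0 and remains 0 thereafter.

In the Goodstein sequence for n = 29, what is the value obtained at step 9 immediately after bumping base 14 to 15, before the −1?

140

base 5: 29 = 5^2 + 4; at 6: 6^2 + 4 = 40; next = 39
base 6: 39 = 6^2 + 3; at 7: 7^2 + 3 = 52; next = 51
base 7: 51 = 7^2 + 2; at 8: 8^2 + 2 = 66; next = 65
base 8: 65 = 8^2 + 1; at 9: 9^2 + 1 = 82; next = 81
base 9: 81 = 9^2; at 10: 10^2 = 100; next = 99
base 10: 99 = 9·10 + 9; at 11: 9·11 + 9 = 108; next = 107
base 11: 107 = 9·11 + 8; at 12: 9·12 + 8 = 116; next = 115
base 12: 115 = 9·12 + 7; at 13: 9·13 + 7 = 124; next = 123
base 13: 123 = 9·13 + 6; at 14: 9·14 + 6 = 132; next = 131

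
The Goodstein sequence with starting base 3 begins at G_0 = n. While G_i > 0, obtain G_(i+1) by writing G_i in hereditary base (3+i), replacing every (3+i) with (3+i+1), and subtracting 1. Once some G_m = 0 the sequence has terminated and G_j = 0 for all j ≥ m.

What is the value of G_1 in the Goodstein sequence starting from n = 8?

step 0: 8 = 2·3 + 2; sub 4 for 3: 2·4 + 2; = 10; G_1 = 10−1 = 9
step 1: 9 = 2·4 + 1; sub 5 for 4: 2·5 + 1; = 11; G_2 = 11−1 = 10

9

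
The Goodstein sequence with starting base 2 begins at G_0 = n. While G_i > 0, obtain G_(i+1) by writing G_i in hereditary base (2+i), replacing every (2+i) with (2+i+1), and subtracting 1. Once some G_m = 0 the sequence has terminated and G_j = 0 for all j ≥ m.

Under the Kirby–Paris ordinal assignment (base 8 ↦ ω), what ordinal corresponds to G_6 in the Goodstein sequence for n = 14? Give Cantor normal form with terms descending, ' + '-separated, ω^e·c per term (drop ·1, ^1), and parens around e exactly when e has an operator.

[0] 14 ≡ 2^(2 + 1) + 2^2 + 2 (base 2). Lift 3: 111. −1: 110.
[1] 110 ≡ 3^(3 + 1) + 3^3 + 2 (base 3). Lift 4: 1282. −1: 1281.
[2] 1281 ≡ 4^(4 + 1) + 4^4 + 1 (base 4). Lift 5: 18751. −1: 18750.
[3] 18750 ≡ 5^(5 + 1) + 5^5 (base 5). Lift 6: 326592. −1: 326591.
[4] 326591 ≡ 6^(6 + 1) + 5·6^5 + 5·6^4 + 5·6^3 + 5·6^2 + 5·6 + 5 (base 6). Lift 7: 5862841. −1: 5862840.
[5] 5862840 ≡ 7^(7 + 1) + 5·7^5 + 5·7^4 + 5·7^3 + 5·7^2 + 5·7 + 4 (base 7). Lift 8: 134404972. −1: 134404971.

ω^(ω + 1) + ω^5·5 + ω^4·5 + ω^3·5 + ω^2·5 + ω·5 + 3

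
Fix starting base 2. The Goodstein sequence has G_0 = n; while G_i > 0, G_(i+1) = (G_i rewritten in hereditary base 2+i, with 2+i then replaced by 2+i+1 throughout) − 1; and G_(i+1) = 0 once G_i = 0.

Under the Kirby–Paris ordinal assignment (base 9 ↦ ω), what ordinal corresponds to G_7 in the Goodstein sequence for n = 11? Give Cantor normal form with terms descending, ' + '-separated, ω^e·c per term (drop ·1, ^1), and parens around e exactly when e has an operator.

ω^ω·7 + ω^7·7 + ω^6·7 + ω^5·7 + ω^4·7 + ω^3·7 + ω^2·7 + ω·7 + 6

step 0: 11 = 2^(2 + 1) + 2 + 1; sub 3 for 2: 3^(3 + 1) + 3 + 1; = 85; G_1 = 85−1 = 84
step 1: 84 = 3^(3 + 1) + 3; sub 4 for 3: 4^(4 + 1) + 4; = 1028; G_2 = 1028−1 = 1027
step 2: 1027 = 4^(4 + 1) + 3; sub 5 for 4: 5^(5 + 1) + 3; = 15628; G_3 = 15628−1 = 15627
step 3: 15627 = 5^(5 + 1) + 2; sub 6 for 5: 6^(6 + 1) + 2; = 279938; G_4 = 279938−1 = 279937
step 4: 279937 = 6^(6 + 1) + 1; sub 7 for 6: 7^(7 + 1) + 1; = 5764802; G_5 = 5764802−1 = 5764801
step 5: 5764801 = 7^(7 + 1); sub 8 for 7: 8^(8 + 1); = 134217728; G_6 = 134217728−1 = 134217727
step 6: 134217727 = 7·8^8 + 7·8^7 + 7·8^6 + 7·8^5 + 7·8^4 + 7·8^3 + 7·8^2 + 7·8 + 7; sub 9 for 8: 7·9^9 + 7·9^7 + 7·9^6 + 7·9^5 + 7·9^4 + 7·9^3 + 7·9^2 + 7·9 + 7; = 2749609303; G_7 = 2749609303−1 = 2749609302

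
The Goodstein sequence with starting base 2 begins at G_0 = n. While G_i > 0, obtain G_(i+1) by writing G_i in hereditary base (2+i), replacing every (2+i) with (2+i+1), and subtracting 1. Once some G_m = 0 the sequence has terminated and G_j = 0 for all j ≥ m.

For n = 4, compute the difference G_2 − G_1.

4 —HB2→ 2^2 —bump→ 3^3 = 27 —(−1)→ 26
26 —HB3→ 2·3^2 + 2·3 + 2 —bump→ 2·4^2 + 2·4 + 2 = 42 —(−1)→ 41

15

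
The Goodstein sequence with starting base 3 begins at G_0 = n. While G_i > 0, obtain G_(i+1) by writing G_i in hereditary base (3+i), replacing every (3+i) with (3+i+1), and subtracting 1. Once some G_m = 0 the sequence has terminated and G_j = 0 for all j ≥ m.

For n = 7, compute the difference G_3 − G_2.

G_0=7  [base 3] 2·3 + 1  →[3↦4]→  2·4 + 1 = 9  −1 ⇒ G_1=8
G_1=8  [base 4] 2·4  →[4↦5]→  2·5 = 10  −1 ⇒ G_2=9
G_2=9  [base 5] 5 + 4  →[5↦6]→  6 + 4 = 10  −1 ⇒ G_3=9

0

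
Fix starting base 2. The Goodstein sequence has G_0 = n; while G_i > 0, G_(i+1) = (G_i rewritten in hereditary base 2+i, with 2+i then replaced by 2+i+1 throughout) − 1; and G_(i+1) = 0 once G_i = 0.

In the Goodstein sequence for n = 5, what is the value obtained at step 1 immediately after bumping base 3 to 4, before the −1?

256

i=0: 5 = 2^2 + 1 (b=2); 2→3: 3^3 + 1 = 28; 28−1 = 27
i=1: 27 = 3^3 (b=3); 3→4: 4^4 = 256; 256−1 = 255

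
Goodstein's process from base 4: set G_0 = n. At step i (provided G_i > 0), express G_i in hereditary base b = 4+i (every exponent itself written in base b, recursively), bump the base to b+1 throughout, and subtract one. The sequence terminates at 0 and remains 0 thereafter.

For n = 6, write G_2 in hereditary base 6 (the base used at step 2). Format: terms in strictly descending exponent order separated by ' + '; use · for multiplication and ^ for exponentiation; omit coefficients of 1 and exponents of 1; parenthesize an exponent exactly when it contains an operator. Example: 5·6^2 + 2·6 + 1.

G_0=6  [base 4] 4 + 2  →[4↦5]→  5 + 2 = 7  −1 ⇒ G_1=6
G_1=6  [base 5] 5 + 1  →[5↦6]→  6 + 1 = 7  −1 ⇒ G_2=6
G_2=6  [base 6] 6  →[6↦7]→  7 = 7  −1 ⇒ G_3=6

6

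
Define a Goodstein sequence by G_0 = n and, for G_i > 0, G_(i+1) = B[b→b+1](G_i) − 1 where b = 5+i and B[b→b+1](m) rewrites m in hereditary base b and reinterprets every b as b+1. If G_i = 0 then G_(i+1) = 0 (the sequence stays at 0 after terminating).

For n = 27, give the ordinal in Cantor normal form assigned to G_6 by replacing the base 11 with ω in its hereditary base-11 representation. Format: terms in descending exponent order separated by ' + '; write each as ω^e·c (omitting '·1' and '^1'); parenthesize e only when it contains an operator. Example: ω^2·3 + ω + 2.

27 —HB5→ 5^2 + 2 —bump→ 6^2 + 2 = 38 —(−1)→ 37
37 —HB6→ 6^2 + 1 —bump→ 7^2 + 1 = 50 —(−1)→ 49
49 —HB7→ 7^2 —bump→ 8^2 = 64 —(−1)→ 63
63 —HB8→ 7·8 + 7 —bump→ 7·9 + 7 = 70 —(−1)→ 69
69 —HB9→ 7·9 + 6 —bump→ 7·10 + 6 = 76 —(−1)→ 75
75 —HB10→ 7·10 + 5 —bump→ 7·11 + 5 = 82 —(−1)→ 81

ω·7 + 4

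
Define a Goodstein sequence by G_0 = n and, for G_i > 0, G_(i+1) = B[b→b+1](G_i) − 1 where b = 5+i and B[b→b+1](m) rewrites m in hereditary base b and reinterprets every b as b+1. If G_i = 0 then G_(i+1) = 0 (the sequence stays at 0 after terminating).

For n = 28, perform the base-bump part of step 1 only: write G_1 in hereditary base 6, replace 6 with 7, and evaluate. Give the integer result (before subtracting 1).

[0] 28 ≡ 5^2 + 3 (base 5). Lift 6: 39. −1: 38.
[1] 38 ≡ 6^2 + 2 (base 6). Lift 7: 51. −1: 50.

51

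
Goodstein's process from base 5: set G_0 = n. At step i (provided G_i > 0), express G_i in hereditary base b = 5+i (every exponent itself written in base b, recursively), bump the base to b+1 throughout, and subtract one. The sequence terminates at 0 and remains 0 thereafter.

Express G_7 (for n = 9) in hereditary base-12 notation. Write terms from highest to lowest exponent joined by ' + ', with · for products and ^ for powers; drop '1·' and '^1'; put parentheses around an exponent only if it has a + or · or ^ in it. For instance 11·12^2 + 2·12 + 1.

(0) 9|_5 = 5 + 4 ↦ 6 + 4|_6 = 10 ⇒ 9
(1) 9|_6 = 6 + 3 ↦ 7 + 3|_7 = 10 ⇒ 9
(2) 9|_7 = 7 + 2 ↦ 8 + 2|_8 = 10 ⇒ 9
(3) 9|_8 = 8 + 1 ↦ 9 + 1|_9 = 10 ⇒ 9
(4) 9|_9 = 9 ↦ 10|_10 = 10 ⇒ 9
(5) 9|_10 = 9 ↦ 9|_11 = 9 ⇒ 8
(6) 8|_11 = 8 ↦ 8|_12 = 8 ⇒ 7
(7) 7|_12 = 7 ↦ 7|_13 = 7 ⇒ 6

7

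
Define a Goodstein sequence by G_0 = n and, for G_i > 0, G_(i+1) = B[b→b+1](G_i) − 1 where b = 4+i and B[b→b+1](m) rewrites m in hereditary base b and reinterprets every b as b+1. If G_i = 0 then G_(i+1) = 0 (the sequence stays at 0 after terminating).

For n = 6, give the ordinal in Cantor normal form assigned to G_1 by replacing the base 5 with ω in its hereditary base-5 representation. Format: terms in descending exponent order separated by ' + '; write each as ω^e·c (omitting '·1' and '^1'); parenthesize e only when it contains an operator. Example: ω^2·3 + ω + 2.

ω + 1

G_0 = 6. HB_4(6) = 4 + 2. Bump = 7. G_1 = 6.
G_1 = 6. HB_5(6) = 5 + 1. Bump = 7. G_2 = 6.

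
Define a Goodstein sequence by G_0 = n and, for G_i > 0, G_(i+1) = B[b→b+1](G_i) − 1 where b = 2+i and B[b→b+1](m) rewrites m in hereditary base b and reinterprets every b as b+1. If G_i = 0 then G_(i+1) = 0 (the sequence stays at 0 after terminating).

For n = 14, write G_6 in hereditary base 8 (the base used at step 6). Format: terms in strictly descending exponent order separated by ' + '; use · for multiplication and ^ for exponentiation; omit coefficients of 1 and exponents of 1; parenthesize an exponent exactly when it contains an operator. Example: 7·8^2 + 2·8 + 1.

(0) 14|_2 = 2^(2 + 1) + 2^2 + 2 ↦ 3^(3 + 1) + 3^3 + 3|_3 = 111 ⇒ 110
(1) 110|_3 = 3^(3 + 1) + 3^3 + 2 ↦ 4^(4 + 1) + 4^4 + 2|_4 = 1282 ⇒ 1281
(2) 1281|_4 = 4^(4 + 1) + 4^4 + 1 ↦ 5^(5 + 1) + 5^5 + 1|_5 = 18751 ⇒ 18750
(3) 18750|_5 = 5^(5 + 1) + 5^5 ↦ 6^(6 + 1) + 6^6|_6 = 326592 ⇒ 326591
(4) 326591|_6 = 6^(6 + 1) + 5·6^5 + 5·6^4 + 5·6^3 + 5·6^2 + 5·6 + 5 ↦ 7^(7 + 1) + 5·7^5 + 5·7^4 + 5·7^3 + 5·7^2 + 5·7 + 5|_7 = 5862841 ⇒ 5862840
(5) 5862840|_7 = 7^(7 + 1) + 5·7^5 + 5·7^4 + 5·7^3 + 5·7^2 + 5·7 + 4 ↦ 8^(8 + 1) + 5·8^5 + 5·8^4 + 5·8^3 + 5·8^2 + 5·8 + 4|_8 = 134404972 ⇒ 134404971

8^(8 + 1) + 5·8^5 + 5·8^4 + 5·8^3 + 5·8^2 + 5·8 + 3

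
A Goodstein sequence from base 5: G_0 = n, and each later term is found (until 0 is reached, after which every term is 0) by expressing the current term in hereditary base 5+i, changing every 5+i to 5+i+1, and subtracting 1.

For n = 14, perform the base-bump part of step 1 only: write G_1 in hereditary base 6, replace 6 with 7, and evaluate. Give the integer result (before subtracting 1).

i=0: 14 = 2·5 + 4 (b=5); 5→6: 2·6 + 4 = 16; 16−1 = 15
i=1: 15 = 2·6 + 3 (b=6); 6→7: 2·7 + 3 = 17; 17−1 = 16

17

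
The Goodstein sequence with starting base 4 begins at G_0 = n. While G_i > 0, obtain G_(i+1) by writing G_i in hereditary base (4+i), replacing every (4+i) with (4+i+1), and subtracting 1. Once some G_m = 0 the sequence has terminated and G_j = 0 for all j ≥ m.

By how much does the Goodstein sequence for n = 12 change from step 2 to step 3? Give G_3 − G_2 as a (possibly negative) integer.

(0) 12|_4 = 3·4 ↦ 3·5|_5 = 15 ⇒ 14
(1) 14|_5 = 2·5 + 4 ↦ 2·6 + 4|_6 = 16 ⇒ 15
(2) 15|_6 = 2·6 + 3 ↦ 2·7 + 3|_7 = 17 ⇒ 16

1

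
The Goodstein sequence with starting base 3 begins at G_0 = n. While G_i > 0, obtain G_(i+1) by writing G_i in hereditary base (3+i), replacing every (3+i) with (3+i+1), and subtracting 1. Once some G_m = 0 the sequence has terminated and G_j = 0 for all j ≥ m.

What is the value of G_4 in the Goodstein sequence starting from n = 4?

2

G_0 = 4. HB_3(4) = 3 + 1. Bump = 5. G_1 = 4.
G_1 = 4. HB_4(4) = 4. Bump = 5. G_2 = 4.
G_2 = 4. HB_5(4) = 4. Bump = 4. G_3 = 3.
G_3 = 3. HB_6(3) = 3. Bump = 3. G_4 = 2.
G_4 = 2. HB_7(2) = 2. Bump = 2. G_5 = 1.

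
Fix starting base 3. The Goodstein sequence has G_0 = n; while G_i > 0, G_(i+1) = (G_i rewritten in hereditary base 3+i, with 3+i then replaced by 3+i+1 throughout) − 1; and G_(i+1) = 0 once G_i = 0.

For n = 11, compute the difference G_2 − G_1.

11 —HB3→ 3^2 + 2 —bump→ 4^2 + 2 = 18 —(−1)→ 17
17 —HB4→ 4^2 + 1 —bump→ 5^2 + 1 = 26 —(−1)→ 25

8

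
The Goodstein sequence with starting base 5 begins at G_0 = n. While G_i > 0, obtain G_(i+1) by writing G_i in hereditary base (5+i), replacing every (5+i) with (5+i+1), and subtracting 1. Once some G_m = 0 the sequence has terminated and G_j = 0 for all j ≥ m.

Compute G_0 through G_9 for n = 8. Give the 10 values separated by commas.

i=0: 8 = 5 + 3 (b=5); 5→6: 6 + 3 = 9; 9−1 = 8
i=1: 8 = 6 + 2 (b=6); 6→7: 7 + 2 = 9; 9−1 = 8
i=2: 8 = 7 + 1 (b=7); 7→8: 8 + 1 = 9; 9−1 = 8
i=3: 8 = 8 (b=8); 8→9: 9 = 9; 9−1 = 8
i=4: 8 = 8 (b=9); 9→10: 8 = 8; 8−1 = 7
i=5: 7 = 7 (b=10); 10→11: 7 = 7; 7−1 = 6
i=6: 6 = 6 (b=11); 11→12: 6 = 6; 6−1 = 5
i=7: 5 = 5 (b=12); 12→13: 5 = 5; 5−1 = 4
i=8: 4 = 4 (b=13); 13→14: 4 = 4; 4−1 = 3

8, 8, 8, 8, 8, 7, 6, 5, 4, 3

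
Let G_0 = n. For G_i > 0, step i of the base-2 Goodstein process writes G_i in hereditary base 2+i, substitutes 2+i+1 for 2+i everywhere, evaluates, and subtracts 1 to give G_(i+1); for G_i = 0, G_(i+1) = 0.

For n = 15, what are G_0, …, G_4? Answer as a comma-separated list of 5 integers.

[0] 15 ≡ 2^(2 + 1) + 2^2 + 2 + 1 (base 2). Lift 3: 112. −1: 111.
[1] 111 ≡ 3^(3 + 1) + 3^3 + 3 (base 3). Lift 4: 1284. −1: 1283.
[2] 1283 ≡ 4^(4 + 1) + 4^4 + 3 (base 4). Lift 5: 18753. −1: 18752.
[3] 18752 ≡ 5^(5 + 1) + 5^5 + 2 (base 5). Lift 6: 326594. −1: 326593.

15, 111, 1283, 18752, 326593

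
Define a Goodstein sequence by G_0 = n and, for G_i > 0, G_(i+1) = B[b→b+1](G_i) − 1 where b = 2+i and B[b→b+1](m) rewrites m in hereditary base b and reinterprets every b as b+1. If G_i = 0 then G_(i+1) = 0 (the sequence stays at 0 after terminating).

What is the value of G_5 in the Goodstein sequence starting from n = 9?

2471826

9 —HB2→ 2^(2 + 1) + 1 —bump→ 3^(3 + 1) + 1 = 82 —(−1)→ 81
81 —HB3→ 3^(3 + 1) —bump→ 4^(4 + 1) = 1024 —(−1)→ 1023
1023 —HB4→ 3·4^4 + 3·4^3 + 3·4^2 + 3·4 + 3 —bump→ 3·5^5 + 3·5^3 + 3·5^2 + 3·5 + 3 = 9843 —(−1)→ 9842
9842 —HB5→ 3·5^5 + 3·5^3 + 3·5^2 + 3·5 + 2 —bump→ 3·6^6 + 3·6^3 + 3·6^2 + 3·6 + 2 = 140744 —(−1)→ 140743
140743 —HB6→ 3·6^6 + 3·6^3 + 3·6^2 + 3·6 + 1 —bump→ 3·7^7 + 3·7^3 + 3·7^2 + 3·7 + 1 = 2471827 —(−1)→ 2471826
2471826 —HB7→ 3·7^7 + 3·7^3 + 3·7^2 + 3·7 —bump→ 3·8^8 + 3·8^3 + 3·8^2 + 3·8 = 50333400 —(−1)→ 50333399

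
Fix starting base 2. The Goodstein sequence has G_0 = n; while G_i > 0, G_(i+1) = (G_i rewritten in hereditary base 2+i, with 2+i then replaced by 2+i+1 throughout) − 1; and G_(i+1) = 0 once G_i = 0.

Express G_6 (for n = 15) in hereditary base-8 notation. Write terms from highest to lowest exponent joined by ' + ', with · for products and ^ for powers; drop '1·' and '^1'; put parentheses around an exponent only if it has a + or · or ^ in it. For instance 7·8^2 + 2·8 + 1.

8^(8 + 1) + 7·8^7 + 7·8^6 + 7·8^5 + 7·8^4 + 7·8^3 + 7·8^2 + 7·8 + 7

i=0: 15 = 2^(2 + 1) + 2^2 + 2 + 1 (b=2); 2→3: 3^(3 + 1) + 3^3 + 3 + 1 = 112; 112−1 = 111
i=1: 111 = 3^(3 + 1) + 3^3 + 3 (b=3); 3→4: 4^(4 + 1) + 4^4 + 4 = 1284; 1284−1 = 1283
i=2: 1283 = 4^(4 + 1) + 4^4 + 3 (b=4); 4→5: 5^(5 + 1) + 5^5 + 3 = 18753; 18753−1 = 18752
i=3: 18752 = 5^(5 + 1) + 5^5 + 2 (b=5); 5→6: 6^(6 + 1) + 6^6 + 2 = 326594; 326594−1 = 326593
i=4: 326593 = 6^(6 + 1) + 6^6 + 1 (b=6); 6→7: 7^(7 + 1) + 7^7 + 1 = 6588345; 6588345−1 = 6588344
i=5: 6588344 = 7^(7 + 1) + 7^7 (b=7); 7→8: 8^(8 + 1) + 8^8 = 150994944; 150994944−1 = 150994943
i=6: 150994943 = 8^(8 + 1) + 7·8^7 + 7·8^6 + 7·8^5 + 7·8^4 + 7·8^3 + 7·8^2 + 7·8 + 7 (b=8); 8→9: 9^(9 + 1) + 7·9^7 + 7·9^6 + 7·9^5 + 7·9^4 + 7·9^3 + 7·9^2 + 7·9 + 7 = 3524450281; 3524450281−1 = 3524450280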